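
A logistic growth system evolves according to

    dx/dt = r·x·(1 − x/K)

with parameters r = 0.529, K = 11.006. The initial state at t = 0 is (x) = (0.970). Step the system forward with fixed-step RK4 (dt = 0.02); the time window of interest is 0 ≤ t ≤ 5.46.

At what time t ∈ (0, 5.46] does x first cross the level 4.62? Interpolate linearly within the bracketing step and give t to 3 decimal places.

t=0.000: state=(0.970)
step 1 (dt=0.02): k1=(0.468), k2=(0.470), k3=(0.470), k4=(0.472); state += dt/6·(k1+2k2+2k3+k4)
t=0.020: state=(0.979)
t=0.040: state=(0.989)
t=0.060: state=(0.998)
continuing one RK4 step at a time; state shown every 10 steps (Δt=0.2):
t=0.200: state=(1.068)
t=0.400: state=(1.174)
t=0.600: state=(1.290)
t=0.800: state=(1.415)
t=1.000: state=(1.551)
t=1.200: state=(1.697)
t=1.400: state=(1.855)
t=1.600: state=(2.024)
t=1.800: state=(2.204)
t=2.000: state=(2.397)
t=2.200: state=(2.601)
t=2.400: state=(2.817)
t=2.600: state=(3.045)
t=2.800: state=(3.283)
t=3.000: state=(3.532)
t=3.200: state=(3.790)
t=3.400: state=(4.057)
t=3.600: state=(4.332)
t=3.800: state=(4.613)
next step: t=3.820: state=(4.641) — x has crossed 4.62
linear interpolation between t=3.800 (4.61270) and t=3.820 (4.64107) → t≈3.805

t = 3.805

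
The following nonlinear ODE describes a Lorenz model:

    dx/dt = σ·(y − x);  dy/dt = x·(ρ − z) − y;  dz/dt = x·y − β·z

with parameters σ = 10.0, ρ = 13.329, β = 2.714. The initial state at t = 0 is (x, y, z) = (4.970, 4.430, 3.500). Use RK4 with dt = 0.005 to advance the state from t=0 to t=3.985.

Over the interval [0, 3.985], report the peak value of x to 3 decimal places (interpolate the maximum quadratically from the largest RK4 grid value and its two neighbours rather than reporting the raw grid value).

max x = 9.871

t=0.000: state=(4.970, 4.430, 3.500)
step 1 (dt=0.005): k1=(-5.400, 44.420, 12.518), k2=(-4.154, 44.021, 12.924), k3=(-4.196, 44.048, 12.930), k4=(-2.988, 43.674, 13.340); state += dt/6·(k1+2k2+2k3+k4)
t=0.005: state=(4.949, 4.650, 3.565)
t=0.010: state=(4.940, 4.867, 3.633)
t=0.015: state=(4.942, 5.081, 3.706)
continuing one RK4 step at a time; state shown every 40 steps (Δt=0.2):
t=0.200: state=(8.773, 11.181, 11.143)
t=0.400: state=(7.405, 4.033, 18.133)
t=0.600: state=(2.502, 1.457, 11.975)
t=0.800: state=(2.164, 2.629, 7.589)
t=1.000: state=(4.204, 5.842, 6.472)
t=1.200: state=(8.130, 9.693, 12.088)
t=1.400: state=(7.004, 4.719, 16.601)
t=1.600: state=(3.470, 2.664, 12.033)
t=1.800: state=(3.457, 4.105, 8.630)
t=2.000: state=(5.767, 7.304, 9.171)
t=2.200: state=(7.877, 7.809, 14.424)
t=2.400: state=(5.582, 4.109, 14.485)
t=2.600: state=(3.954, 3.849, 10.973)
t=2.800: state=(4.855, 5.765, 9.552)
t=3.000: state=(6.877, 7.648, 12.045)
t=3.200: state=(6.688, 5.786, 14.532)
t=3.400: state=(4.853, 4.265, 12.581)
t=3.600: state=(4.711, 5.106, 10.573)
t=3.800: state=(6.028, 6.777, 11.181)
t=3.985: state=(6.785, 6.688, 13.408)
largest grid value and its neighbours: x(0.275)=9.86563, x(0.280)=9.87088, x(0.285)=9.86616
parabola through these three points peaks at t≈0.280 with x≈9.87088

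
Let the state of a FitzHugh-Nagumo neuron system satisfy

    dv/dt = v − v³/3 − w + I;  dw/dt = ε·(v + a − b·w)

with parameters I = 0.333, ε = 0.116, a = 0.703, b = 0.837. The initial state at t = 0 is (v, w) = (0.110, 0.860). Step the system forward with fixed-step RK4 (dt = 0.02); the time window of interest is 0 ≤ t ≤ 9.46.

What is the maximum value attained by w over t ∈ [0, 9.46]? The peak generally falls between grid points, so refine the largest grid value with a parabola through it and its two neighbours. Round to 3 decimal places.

max w = 0.861

t=0.000: state=(0.110, 0.860)
step 1 (dt=0.02): k1=(-0.417, 0.011), k2=(-0.422, 0.010), k3=(-0.422, 0.010), k4=(-0.426, 0.010); state += dt/6·(k1+2k2+2k3+k4)
t=0.020: state=(0.102, 0.860)
t=0.040: state=(0.093, 0.860)
t=0.060: state=(0.084, 0.861)
continuing one RK4 step at a time; state shown every 25 steps (Δt=0.5):
t=0.500: state=(-0.161, 0.858)
t=1.000: state=(-0.589, 0.837)
t=1.500: state=(-1.143, 0.788)
t=2.000: state=(-1.589, 0.712)
t=2.500: state=(-1.781, 0.621)
t=3.000: state=(-1.821, 0.529)
t=3.500: state=(-1.807, 0.441)
t=4.000: state=(-1.777, 0.359)
t=4.500: state=(-1.742, 0.282)
t=5.000: state=(-1.706, 0.211)
t=5.500: state=(-1.670, 0.145)
t=6.000: state=(-1.635, 0.084)
t=6.500: state=(-1.600, 0.029)
t=7.000: state=(-1.565, -0.023)
t=7.500: state=(-1.531, -0.069)
t=8.000: state=(-1.498, -0.112)
t=8.500: state=(-1.464, -0.151)
t=9.000: state=(-1.432, -0.186)
t=9.460: state=(-1.402, -0.215)
largest grid value and its neighbours: w(0.180)=0.86110, w(0.200)=0.86111, w(0.220)=0.86110
parabola through these three points peaks at t≈0.199 with w≈0.86111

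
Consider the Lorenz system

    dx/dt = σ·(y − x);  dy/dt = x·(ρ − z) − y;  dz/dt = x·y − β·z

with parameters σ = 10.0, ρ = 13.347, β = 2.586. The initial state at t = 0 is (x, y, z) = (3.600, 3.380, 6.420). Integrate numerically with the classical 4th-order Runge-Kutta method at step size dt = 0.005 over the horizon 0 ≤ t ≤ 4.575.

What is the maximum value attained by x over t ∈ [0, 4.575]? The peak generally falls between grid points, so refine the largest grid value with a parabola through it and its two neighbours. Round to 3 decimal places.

max x = 8.619

t=0.000: state=(3.600, 3.380, 6.420)
step 1 (dt=0.005): k1=(-2.200, 21.557, -4.434), k2=(-1.606, 21.505, -4.230), k3=(-1.622, 21.514, -4.227), k4=(-1.043, 21.469, -4.021); state += dt/6·(k1+2k2+2k3+k4)
t=0.005: state=(3.592, 3.488, 6.399)
t=0.010: state=(3.589, 3.595, 6.380)
t=0.015: state=(3.592, 3.702, 6.363)
continuing one RK4 step at a time; state shown every 40 steps (Δt=0.2):
t=0.200: state=(6.002, 8.034, 8.133)
t=0.400: state=(8.559, 8.020, 15.881)
t=0.600: state=(4.823, 2.905, 14.811)
t=0.800: state=(2.959, 2.893, 10.276)
t=1.000: state=(4.003, 5.059, 8.199)
t=1.200: state=(6.789, 8.191, 10.843)
t=1.400: state=(7.340, 6.240, 15.515)
t=1.600: state=(4.535, 3.477, 13.325)
t=1.800: state=(3.825, 4.096, 10.165)
t=2.000: state=(5.272, 6.341, 9.764)
t=2.200: state=(7.100, 7.462, 13.095)
t=2.400: state=(6.075, 5.001, 14.441)
t=2.600: state=(4.449, 4.098, 12.012)
t=2.800: state=(4.716, 5.264, 10.371)
t=3.000: state=(6.170, 6.876, 11.529)
t=3.200: state=(6.596, 6.210, 13.826)
t=3.400: state=(5.293, 4.667, 13.139)
t=3.600: state=(4.748, 4.853, 11.357)
t=3.800: state=(5.515, 6.075, 11.146)
t=4.000: state=(6.378, 6.516, 12.769)
t=4.200: state=(5.893, 5.393, 13.406)
t=4.400: state=(5.079, 4.885, 12.214)
t=4.575: state=(5.159, 5.419, 11.411)
largest grid value and its neighbours: x(0.375)=8.61770, x(0.380)=8.61834, x(0.385)=8.61284
parabola through these three points peaks at t≈0.378 with x≈8.61882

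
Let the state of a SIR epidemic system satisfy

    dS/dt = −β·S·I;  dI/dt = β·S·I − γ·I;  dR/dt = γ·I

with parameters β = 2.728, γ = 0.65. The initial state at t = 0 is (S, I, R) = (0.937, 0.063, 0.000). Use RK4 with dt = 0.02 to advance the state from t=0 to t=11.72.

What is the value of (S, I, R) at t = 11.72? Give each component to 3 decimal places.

t=0.000: state=(0.937, 0.063, 0.000)
step 1 (dt=0.02): k1=(-0.161, 0.120, 0.041), k2=(-0.164, 0.122, 0.042), k3=(-0.164, 0.122, 0.042), k4=(-0.167, 0.124, 0.043); state += dt/6·(k1+2k2+2k3+k4)
t=0.020: state=(0.934, 0.065, 0.001)
t=0.040: state=(0.930, 0.068, 0.002)
t=0.060: state=(0.927, 0.071, 0.003)
continuing one RK4 step at a time; state shown every 25 steps (Δt=0.5):
t=0.500: state=(0.815, 0.152, 0.033)
t=1.000: state=(0.604, 0.291, 0.105)
t=1.500: state=(0.372, 0.408, 0.220)
t=2.000: state=(0.207, 0.433, 0.359)
t=2.500: state=(0.118, 0.388, 0.494)
t=3.000: state=(0.073, 0.318, 0.609)
t=3.500: state=(0.049, 0.249, 0.701)
t=4.000: state=(0.037, 0.191, 0.772)
t=4.500: state=(0.029, 0.144, 0.827)
t=5.000: state=(0.025, 0.108, 0.867)
t=5.500: state=(0.022, 0.081, 0.898)
t=6.000: state=(0.020, 0.060, 0.920)
t=6.500: state=(0.018, 0.044, 0.937)
t=7.000: state=(0.017, 0.033, 0.950)
t=7.500: state=(0.017, 0.024, 0.959)
t=8.000: state=(0.016, 0.018, 0.966)
t=8.500: state=(0.016, 0.013, 0.971)
t=9.000: state=(0.016, 0.010, 0.975)
t=9.500: state=(0.016, 0.007, 0.977)
t=10.000: state=(0.015, 0.005, 0.979)
t=10.500: state=(0.015, 0.004, 0.981)
t=11.000: state=(0.015, 0.003, 0.982)
t=11.500: state=(0.015, 0.002, 0.983)
t=11.720: state=(0.015, 0.002, 0.983)

(S, I, R) = (0.015, 0.002, 0.983)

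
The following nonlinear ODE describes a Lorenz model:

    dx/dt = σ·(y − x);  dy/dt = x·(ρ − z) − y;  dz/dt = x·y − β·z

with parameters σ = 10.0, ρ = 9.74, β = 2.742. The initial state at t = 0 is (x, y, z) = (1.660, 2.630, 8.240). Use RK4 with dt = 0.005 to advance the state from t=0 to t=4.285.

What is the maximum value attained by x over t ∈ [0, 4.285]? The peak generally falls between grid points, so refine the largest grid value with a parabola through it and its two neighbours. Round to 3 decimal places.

max x = 6.467

t=0.000: state=(1.660, 2.630, 8.240)
step 1 (dt=0.005): k1=(9.700, -0.140, -18.228), k2=(9.454, -0.027, -18.040), k3=(9.463, -0.029, -18.043), k4=(9.225, 0.085, -17.857); state += dt/6·(k1+2k2+2k3+k4)
t=0.005: state=(1.707, 2.630, 8.150)
t=0.010: state=(1.752, 2.631, 8.061)
t=0.015: state=(1.795, 2.633, 7.975)
continuing one RK4 step at a time; state shown every 40 steps (Δt=0.2):
t=0.200: state=(2.849, 3.430, 5.839)
t=0.400: state=(4.463, 5.479, 5.938)
t=0.600: state=(6.293, 6.812, 8.957)
t=0.800: state=(5.794, 4.922, 10.927)
t=1.000: state=(4.114, 3.542, 9.306)
t=1.200: state=(3.736, 3.891, 7.493)
t=1.400: state=(4.520, 5.081, 7.185)
t=1.600: state=(5.565, 5.912, 8.613)
t=1.800: state=(5.536, 5.183, 9.887)
t=2.000: state=(4.650, 4.259, 9.315)
t=2.200: state=(4.271, 4.294, 8.212)
t=2.400: state=(4.642, 4.943, 7.901)
t=2.600: state=(5.219, 5.424, 8.595)
t=2.800: state=(5.275, 5.129, 9.317)
t=3.000: state=(4.833, 4.606, 9.133)
t=3.200: state=(4.569, 4.551, 8.524)
t=3.400: state=(4.734, 4.890, 8.291)
t=3.600: state=(5.048, 5.167, 8.624)
t=3.800: state=(5.110, 5.050, 9.025)
t=4.000: state=(4.892, 4.767, 8.981)
t=4.200: state=(4.728, 4.704, 8.658)
t=4.285: state=(4.731, 4.759, 8.553)
largest grid value and its neighbours: x(0.660)=6.46574, x(0.665)=6.46686, x(0.670)=6.46587
parabola through these three points peaks at t≈0.665 with x≈6.46686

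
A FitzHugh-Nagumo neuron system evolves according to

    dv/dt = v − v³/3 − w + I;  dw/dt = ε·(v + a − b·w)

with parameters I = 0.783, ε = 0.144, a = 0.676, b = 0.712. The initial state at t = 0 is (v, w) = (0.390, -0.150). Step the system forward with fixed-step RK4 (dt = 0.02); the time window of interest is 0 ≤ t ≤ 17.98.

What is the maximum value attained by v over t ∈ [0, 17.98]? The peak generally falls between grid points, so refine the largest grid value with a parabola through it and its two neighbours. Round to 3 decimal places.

max v = 1.910

t=0.000: state=(0.390, -0.150)
step 1 (dt=0.02): k1=(1.303, 0.169), k2=(1.313, 0.171), k3=(1.313, 0.171), k4=(1.322, 0.172); state += dt/6·(k1+2k2+2k3+k4)
t=0.020: state=(0.416, -0.147)
t=0.040: state=(0.443, -0.143)
t=0.060: state=(0.470, -0.140)
continuing one RK4 step at a time; state shown every 50 steps (Δt=1):
t=1.000: state=(1.697, 0.108)
t=2.000: state=(1.903, 0.446)
t=3.000: state=(1.804, 0.749)
t=4.000: state=(1.681, 1.007)
t=5.000: state=(1.552, 1.222)
t=6.000: state=(1.414, 1.399)
t=7.000: state=(1.262, 1.538)
t=8.000: state=(1.083, 1.641)
t=9.000: state=(0.850, 1.707)
t=10.000: state=(0.482, 1.726)
t=11.000: state=(-0.302, 1.670)
t=12.000: state=(-1.614, 1.464)
t=13.000: state=(-1.907, 1.162)
t=14.000: state=(-1.827, 0.885)
t=15.000: state=(-1.720, 0.649)
t=16.000: state=(-1.609, 0.451)
t=17.000: state=(-1.495, 0.287)
t=17.980: state=(-1.380, 0.157)
largest grid value and its neighbours: v(1.760)=1.90988, v(1.780)=1.90990, v(1.800)=1.90979
parabola through these three points peaks at t≈1.773 with v≈1.90991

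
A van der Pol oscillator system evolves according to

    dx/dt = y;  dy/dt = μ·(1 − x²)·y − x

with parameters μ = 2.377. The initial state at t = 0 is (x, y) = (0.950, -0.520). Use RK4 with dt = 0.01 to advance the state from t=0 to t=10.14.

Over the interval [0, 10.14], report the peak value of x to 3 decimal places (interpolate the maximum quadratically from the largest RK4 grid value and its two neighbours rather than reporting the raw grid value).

t=0.000: state=(0.950, -0.520)
step 1 (dt=0.01): k1=(-0.520, -1.071), k2=(-0.525, -1.075), k3=(-0.525, -1.075), k4=(-0.531, -1.080); state += dt/6·(k1+2k2+2k3+k4)
t=0.010: state=(0.945, -0.531)
t=0.020: state=(0.939, -0.542)
t=0.030: state=(0.934, -0.553)
continuing one RK4 step at a time; state shown every 50 steps (Δt=0.5):
t=0.500: state=(0.514, -1.367)
t=1.000: state=(-0.748, -3.927)
t=1.500: state=(-1.966, -0.361)
t=2.000: state=(-1.913, 0.272)
t=2.500: state=(-1.761, 0.331)
t=3.000: state=(-1.580, 0.397)
t=3.500: state=(-1.356, 0.515)
t=4.000: state=(-1.041, 0.787)
t=4.500: state=(-0.466, 1.737)
t=5.000: state=(1.087, 4.236)
t=5.500: state=(2.021, 0.055)
t=6.000: state=(1.926, -0.280)
t=6.500: state=(1.773, -0.328)
t=7.000: state=(1.595, -0.391)
t=7.500: state=(1.374, -0.503)
t=8.000: state=(1.070, -0.756)
t=8.500: state=(0.528, -1.607)
t=9.000: state=(-0.929, -4.280)
t=9.500: state=(-2.017, -0.158)
t=10.000: state=(-1.936, 0.275)
t=10.140: state=(-1.896, 0.291)
largest grid value and its neighbours: x(5.510)=2.02169, x(5.520)=2.02189, x(5.530)=2.02189
parabola through these three points peaks at t≈5.525 with x≈2.02192

max x = 2.022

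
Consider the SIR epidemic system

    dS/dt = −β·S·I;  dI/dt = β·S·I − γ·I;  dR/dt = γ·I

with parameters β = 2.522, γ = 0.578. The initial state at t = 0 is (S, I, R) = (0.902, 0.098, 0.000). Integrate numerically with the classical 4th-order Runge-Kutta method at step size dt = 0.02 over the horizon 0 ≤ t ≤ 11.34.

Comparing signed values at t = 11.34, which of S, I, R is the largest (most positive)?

largest component: R

t=0.000: state=(0.902, 0.098, 0.000)
step 1 (dt=0.02): k1=(-0.223, 0.166, 0.057), k2=(-0.226, 0.169, 0.058), k3=(-0.226, 0.169, 0.058), k4=(-0.229, 0.171, 0.059); state += dt/6·(k1+2k2+2k3+k4)
t=0.020: state=(0.897, 0.101, 0.001)
t=0.040: state=(0.893, 0.105, 0.002)
t=0.060: state=(0.888, 0.108, 0.004)
continuing one RK4 step at a time; state shown every 25 steps (Δt=0.5):
t=0.500: state=(0.747, 0.210, 0.043)
t=1.000: state=(0.524, 0.351, 0.124)
t=1.500: state=(0.315, 0.444, 0.241)
t=2.000: state=(0.178, 0.450, 0.372)
t=2.500: state=(0.104, 0.400, 0.496)
t=3.000: state=(0.065, 0.333, 0.602)
t=3.500: state=(0.045, 0.267, 0.689)
t=4.000: state=(0.033, 0.210, 0.757)
t=4.500: state=(0.026, 0.163, 0.811)
t=5.000: state=(0.022, 0.126, 0.852)
t=5.500: state=(0.019, 0.097, 0.884)
t=6.000: state=(0.017, 0.074, 0.909)
t=6.500: state=(0.016, 0.057, 0.928)
t=7.000: state=(0.015, 0.043, 0.942)
t=7.500: state=(0.014, 0.033, 0.953)
t=8.000: state=(0.014, 0.025, 0.961)
t=8.500: state=(0.013, 0.019, 0.968)
t=9.000: state=(0.013, 0.015, 0.972)
t=9.500: state=(0.013, 0.011, 0.976)
t=10.000: state=(0.013, 0.008, 0.979)
t=10.500: state=(0.012, 0.006, 0.981)
t=11.000: state=(0.012, 0.005, 0.983)
t=11.340: state=(0.012, 0.004, 0.984)
compare at T: S=0.012, I=0.004, R=0.984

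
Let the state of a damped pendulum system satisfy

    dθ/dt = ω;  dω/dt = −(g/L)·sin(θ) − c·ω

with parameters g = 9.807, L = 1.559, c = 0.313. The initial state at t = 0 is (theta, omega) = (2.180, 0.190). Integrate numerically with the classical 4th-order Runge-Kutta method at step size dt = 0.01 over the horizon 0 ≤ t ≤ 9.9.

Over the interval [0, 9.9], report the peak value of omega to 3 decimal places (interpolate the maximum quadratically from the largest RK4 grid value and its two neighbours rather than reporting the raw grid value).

t=0.000: state=(2.180, 0.190)
step 1 (dt=0.01): k1=(0.190, -5.218), k2=(0.164, -5.207), k3=(0.164, -5.207), k4=(0.138, -5.196); state += dt/6·(k1+2k2+2k3+k4)
t=0.010: state=(2.182, 0.138)
t=0.020: state=(2.183, 0.086)
t=0.030: state=(2.183, 0.034)
continuing one RK4 step at a time; state shown every 50 steps (Δt=0.5):
t=0.500: state=(1.628, -2.440)
t=1.000: state=(-0.120, -3.907)
t=1.500: state=(-1.481, -1.169)
t=2.000: state=(-1.276, 1.895)
t=2.500: state=(0.139, 3.137)
t=3.000: state=(1.189, 0.723)
t=3.500: state=(0.833, -1.985)
t=4.000: state=(-0.391, -2.287)
t=4.500: state=(-0.980, 0.092)
t=5.000: state=(-0.375, 2.036)
t=5.500: state=(0.585, 1.325)
t=6.000: state=(0.708, -0.827)
t=6.500: state=(-0.029, -1.731)
t=7.000: state=(-0.622, -0.385)
t=7.500: state=(-0.374, 1.221)
t=8.000: state=(0.298, 1.113)
t=8.500: state=(0.503, -0.353)
t=9.000: state=(0.057, -1.180)
t=9.500: state=(-0.395, -0.412)
t=9.900: state=(-0.355, 0.575)
largest grid value and its neighbours: omega(2.400)=3.22464, omega(2.410)=3.22488, omega(2.420)=3.22312
parabola through these three points peaks at t≈2.406 with omega≈3.22503

max omega = 3.225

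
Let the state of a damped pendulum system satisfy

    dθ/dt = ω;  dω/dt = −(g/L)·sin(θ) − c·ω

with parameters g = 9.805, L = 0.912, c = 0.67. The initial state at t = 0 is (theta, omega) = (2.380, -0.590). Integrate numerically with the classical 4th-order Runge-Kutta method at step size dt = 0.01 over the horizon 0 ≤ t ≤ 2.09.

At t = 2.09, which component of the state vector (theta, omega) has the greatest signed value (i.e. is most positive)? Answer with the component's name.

largest component: omega

t=0.000: state=(2.380, -0.590)
step 1 (dt=0.01): k1=(-0.590, -7.024), k2=(-0.625, -7.023), k3=(-0.625, -7.025), k4=(-0.660, -7.025); state += dt/6·(k1+2k2+2k3+k4)
t=0.010: state=(2.374, -0.660)
t=0.020: state=(2.367, -0.731)
t=0.030: state=(2.359, -0.801)
continuing one RK4 step at a time; state shown every 10 steps (Δt=0.1):
t=0.100: state=(2.286, -1.300)
t=0.200: state=(2.119, -2.051)
t=0.300: state=(1.874, -2.860)
t=0.400: state=(1.545, -3.700)
t=0.500: state=(1.136, -4.466)
t=0.600: state=(0.661, -4.984)
t=0.700: state=(0.154, -5.066)
t=0.800: state=(-0.335, -4.638)
t=0.900: state=(-0.760, -3.792)
t=1.000: state=(-1.086, -2.714)
t=1.100: state=(-1.300, -1.569)
t=1.200: state=(-1.401, -0.451)
t=1.300: state=(-1.393, 0.604)
t=1.400: state=(-1.283, 1.578)
t=1.500: state=(-1.081, 2.439)
t=1.600: state=(-0.801, 3.121)
t=1.700: state=(-0.466, 3.532)
t=1.800: state=(-0.106, 3.594)
t=1.900: state=(0.241, 3.286)
t=2.000: state=(0.541, 2.672)
t=2.090: state=(0.750, 1.948)
compare at T: theta=0.750, omega=1.948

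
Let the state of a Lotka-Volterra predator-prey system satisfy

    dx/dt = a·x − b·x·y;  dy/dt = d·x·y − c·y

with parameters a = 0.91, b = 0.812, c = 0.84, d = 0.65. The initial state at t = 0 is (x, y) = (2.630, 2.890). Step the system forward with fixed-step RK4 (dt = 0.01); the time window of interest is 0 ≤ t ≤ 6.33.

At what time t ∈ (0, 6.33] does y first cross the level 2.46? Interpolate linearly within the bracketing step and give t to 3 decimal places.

t=0.000: state=(2.630, 2.890)
step 1 (dt=0.01): k1=(-3.778, 2.513), k2=(-3.778, 2.488), k3=(-3.778, 2.488), k4=(-3.777, 2.463); state += dt/6·(k1+2k2+2k3+k4)
t=0.010: state=(2.592, 2.915)
t=0.020: state=(2.554, 2.939)
t=0.030: state=(2.517, 2.963)
continuing one RK4 step at a time; state shown every 25 steps (Δt=0.25):
t=0.250: state=(1.744, 3.335)
t=0.500: state=(1.099, 3.393)
t=0.750: state=(0.706, 3.175)
t=1.000: state=(0.481, 2.830)
t=1.240: state=(0.357, 2.468)
next step: t=1.250: state=(0.354, 2.453) — y has crossed 2.46
linear interpolation between t=1.240 (2.46754) and t=1.250 (2.45256) → t≈1.245

t = 1.245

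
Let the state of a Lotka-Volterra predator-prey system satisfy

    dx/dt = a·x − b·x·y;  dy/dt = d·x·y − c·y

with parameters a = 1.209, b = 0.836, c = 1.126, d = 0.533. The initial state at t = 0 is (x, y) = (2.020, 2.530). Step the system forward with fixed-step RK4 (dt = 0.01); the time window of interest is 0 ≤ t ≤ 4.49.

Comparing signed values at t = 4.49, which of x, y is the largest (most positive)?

t=0.000: state=(2.020, 2.530)
step 1 (dt=0.01): k1=(-1.830, -0.125), k2=(-1.821, -0.137), k3=(-1.821, -0.137), k4=(-1.811, -0.149); state += dt/6·(k1+2k2+2k3+k4)
t=0.010: state=(2.002, 2.529)
t=0.020: state=(1.984, 2.527)
t=0.030: state=(1.966, 2.525)
continuing one RK4 step at a time; state shown every 20 steps (Δt=0.2):
t=0.200: state=(1.693, 2.460)
t=0.400: state=(1.445, 2.320)
t=0.600: state=(1.267, 2.139)
t=0.800: state=(1.147, 1.941)
t=1.000: state=(1.074, 1.744)
t=1.200: state=(1.038, 1.558)
t=1.400: state=(1.033, 1.388)
t=1.600: state=(1.057, 1.239)
t=1.800: state=(1.106, 1.110)
t=2.000: state=(1.181, 1.000)
t=2.200: state=(1.283, 0.911)
t=2.400: state=(1.412, 0.839)
t=2.600: state=(1.570, 0.785)
t=2.800: state=(1.759, 0.748)
t=3.000: state=(1.981, 0.729)
t=3.200: state=(2.234, 0.728)
t=3.400: state=(2.515, 0.749)
t=3.600: state=(2.817, 0.794)
t=3.800: state=(3.123, 0.870)
t=4.000: state=(3.408, 0.984)
t=4.200: state=(3.635, 1.145)
t=4.400: state=(3.759, 1.357)
t=4.490: state=(3.768, 1.469)
compare at T: x=3.768, y=1.469

largest component: x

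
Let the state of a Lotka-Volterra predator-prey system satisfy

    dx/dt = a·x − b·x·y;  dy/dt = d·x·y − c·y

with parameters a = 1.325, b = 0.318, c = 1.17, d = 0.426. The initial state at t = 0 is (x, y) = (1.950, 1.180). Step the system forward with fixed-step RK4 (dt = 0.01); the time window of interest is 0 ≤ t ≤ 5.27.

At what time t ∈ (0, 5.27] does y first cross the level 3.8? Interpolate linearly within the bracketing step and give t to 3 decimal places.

t=0.000: state=(1.950, 1.180)
step 1 (dt=0.01): k1=(1.852, -0.400), k2=(1.862, -0.395), k3=(1.862, -0.395), k4=(1.872, -0.390); state += dt/6·(k1+2k2+2k3+k4)
t=0.010: state=(1.969, 1.176)
t=0.020: state=(1.987, 1.172)
t=0.030: state=(2.006, 1.168)
continuing one RK4 step at a time; state shown every 20 steps (Δt=0.2):
t=0.200: state=(2.363, 1.121)
t=0.400: state=(2.870, 1.108)
t=0.600: state=(3.483, 1.149)
t=0.800: state=(4.206, 1.260)
t=1.000: state=(5.029, 1.477)
t=1.200: state=(5.901, 1.862)
t=1.400: state=(6.703, 2.524)
t=1.600: state=(7.205, 3.624)
t=1.620: state=(7.227, 3.765)
next step: t=1.630: state=(7.235, 3.837) — y has crossed 3.8
linear interpolation between t=1.620 (3.76476) and t=1.630 (3.83737) → t≈1.625

t = 1.625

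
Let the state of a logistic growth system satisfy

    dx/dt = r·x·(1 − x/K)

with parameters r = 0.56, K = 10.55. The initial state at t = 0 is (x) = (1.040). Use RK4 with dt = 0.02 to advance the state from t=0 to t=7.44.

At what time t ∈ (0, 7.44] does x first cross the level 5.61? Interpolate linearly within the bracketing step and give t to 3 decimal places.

t=0.000: state=(1.040)
step 1 (dt=0.02): k1=(0.525), k2=(0.527), k3=(0.527), k4=(0.530); state += dt/6·(k1+2k2+2k3+k4)
t=0.020: state=(1.051)
t=0.040: state=(1.061)
t=0.060: state=(1.072)
continuing one RK4 step at a time; state shown every 25 steps (Δt=0.5):
t=0.500: state=(1.334)
t=1.000: state=(1.695)
t=1.500: state=(2.132)
t=2.000: state=(2.648)
t=2.500: state=(3.241)
t=3.000: state=(3.901)
t=3.500: state=(4.611)
t=4.000: state=(5.346)
t=4.160: state=(5.582)
next step: t=4.180: state=(5.611) — x has crossed 5.61
linear interpolation between t=4.160 (5.58186) and t=4.180 (5.61129) → t≈4.179

t = 4.179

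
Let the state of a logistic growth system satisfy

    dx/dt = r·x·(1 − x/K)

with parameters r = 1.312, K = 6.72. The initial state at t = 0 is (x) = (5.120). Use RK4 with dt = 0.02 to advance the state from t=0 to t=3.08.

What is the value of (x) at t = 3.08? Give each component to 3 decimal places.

t=0.000: state=(5.120)
step 1 (dt=0.02): k1=(1.599), k2=(1.588), k3=(1.588), k4=(1.577); state += dt/6·(k1+2k2+2k3+k4)
t=0.020: state=(5.152)
t=0.040: state=(5.183)
t=0.060: state=(5.214)
continuing one RK4 step at a time; state shown every 5 steps (Δt=0.1):
t=0.100: state=(5.274)
t=0.200: state=(5.418)
t=0.300: state=(5.550)
t=0.400: state=(5.671)
t=0.500: state=(5.782)
t=0.600: state=(5.883)
t=0.700: state=(5.975)
t=0.800: state=(6.057)
t=0.900: state=(6.132)
t=1.000: state=(6.198)
t=1.100: state=(6.258)
t=1.200: state=(6.311)
t=1.300: state=(6.359)
t=1.400: state=(6.401)
t=1.500: state=(6.439)
t=1.600: state=(6.472)
t=1.700: state=(6.502)
t=1.800: state=(6.528)
t=1.900: state=(6.551)
t=2.000: state=(6.571)
t=2.100: state=(6.589)
t=2.200: state=(6.605)
t=2.300: state=(6.619)
t=2.400: state=(6.631)
t=2.500: state=(6.642)
t=2.600: state=(6.651)
t=2.700: state=(6.660)
t=2.800: state=(6.667)
t=2.900: state=(6.674)
t=3.000: state=(6.679)
t=3.080: state=(6.683)

(x) = (6.683)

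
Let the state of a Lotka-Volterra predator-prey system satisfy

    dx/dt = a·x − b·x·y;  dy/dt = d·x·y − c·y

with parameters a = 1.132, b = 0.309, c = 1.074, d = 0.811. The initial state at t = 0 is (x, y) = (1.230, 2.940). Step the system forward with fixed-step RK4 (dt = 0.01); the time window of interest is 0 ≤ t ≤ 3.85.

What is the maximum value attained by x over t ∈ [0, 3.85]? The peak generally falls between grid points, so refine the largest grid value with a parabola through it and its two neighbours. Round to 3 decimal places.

t=0.000: state=(1.230, 2.940)
step 1 (dt=0.01): k1=(0.275, -0.225), k2=(0.276, -0.221), k3=(0.276, -0.221), k4=(0.276, -0.218); state += dt/6·(k1+2k2+2k3+k4)
t=0.010: state=(1.233, 2.938)
t=0.020: state=(1.236, 2.936)
t=0.030: state=(1.238, 2.934)
continuing one RK4 step at a time; state shown every 20 steps (Δt=0.2):
t=0.200: state=(1.288, 2.909)
t=0.400: state=(1.349, 2.906)
t=0.600: state=(1.413, 2.933)
t=0.800: state=(1.476, 2.991)
t=1.000: state=(1.535, 3.080)
t=1.200: state=(1.585, 3.201)
t=1.400: state=(1.624, 3.350)
t=1.600: state=(1.647, 3.525)
t=1.800: state=(1.652, 3.716)
t=2.000: state=(1.636, 3.915)
t=2.200: state=(1.601, 4.108)
t=2.400: state=(1.549, 4.279)
t=2.600: state=(1.485, 4.416)
t=2.800: state=(1.413, 4.506)
t=3.000: state=(1.339, 4.544)
t=3.200: state=(1.269, 4.529)
t=3.400: state=(1.205, 4.465)
t=3.600: state=(1.150, 4.359)
t=3.800: state=(1.106, 4.222)
t=3.850: state=(1.097, 4.184)
largest grid value and its neighbours: x(1.740)=1.65229, x(1.750)=1.65229, x(1.760)=1.65225
parabola through these three points peaks at t≈1.746 with x≈1.65230

max x = 1.652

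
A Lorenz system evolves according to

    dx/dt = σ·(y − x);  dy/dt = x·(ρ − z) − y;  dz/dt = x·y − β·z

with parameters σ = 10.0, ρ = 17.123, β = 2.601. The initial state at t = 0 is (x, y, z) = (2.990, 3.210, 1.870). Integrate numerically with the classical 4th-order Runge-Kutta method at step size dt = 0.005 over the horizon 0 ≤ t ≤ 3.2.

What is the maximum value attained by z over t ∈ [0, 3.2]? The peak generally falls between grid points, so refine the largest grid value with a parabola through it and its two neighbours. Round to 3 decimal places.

t=0.000: state=(2.990, 3.210, 1.870)
step 1 (dt=0.005): k1=(2.200, 42.396, 4.734), k2=(3.205, 42.339, 5.038), k3=(3.178, 42.375, 5.044), k4=(4.160, 42.351, 5.356); state += dt/6·(k1+2k2+2k3+k4)
t=0.005: state=(3.006, 3.422, 1.895)
t=0.010: state=(3.031, 3.634, 1.924)
t=0.015: state=(3.066, 3.846, 1.955)
continuing one RK4 step at a time; state shown every 40 steps (Δt=0.2):
t=0.200: state=(9.188, 14.363, 9.687)
t=0.400: state=(9.238, 2.663, 25.894)
t=0.600: state=(0.337, -1.309, 15.336)
t=0.800: state=(-1.226, -1.797, 9.270)
t=1.000: state=(-3.345, -5.191, 6.711)
t=1.200: state=(-9.306, -12.700, 13.741)
t=1.400: state=(-8.088, -3.727, 22.917)
t=1.600: state=(-2.136, -1.049, 14.727)
t=1.800: state=(-1.976, -2.627, 9.244)
t=2.000: state=(-4.903, -7.391, 8.122)
t=2.200: state=(-10.495, -11.681, 18.930)
t=2.400: state=(-5.674, -2.168, 20.216)
t=2.600: state=(-2.217, -1.958, 12.858)
t=2.800: state=(-3.351, -4.718, 8.974)
t=3.000: state=(-7.928, -10.811, 12.579)
t=3.200: state=(-8.981, -6.213, 22.075)
largest grid value and its neighbours: z(0.360)=26.68905, z(0.365)=26.71290, z(0.370)=26.69620
parabola through these three points peaks at t≈0.365 with z≈26.71306

max z = 26.713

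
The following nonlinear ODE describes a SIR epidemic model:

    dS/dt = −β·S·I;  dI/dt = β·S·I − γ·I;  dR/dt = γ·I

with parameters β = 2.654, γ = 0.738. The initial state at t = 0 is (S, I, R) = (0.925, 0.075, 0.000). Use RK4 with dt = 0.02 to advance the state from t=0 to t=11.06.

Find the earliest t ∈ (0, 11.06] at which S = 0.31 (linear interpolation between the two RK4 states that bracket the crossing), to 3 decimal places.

t=0.000: state=(0.925, 0.075, 0.000)
step 1 (dt=0.02): k1=(-0.184, 0.129, 0.055), k2=(-0.187, 0.131, 0.056), k3=(-0.187, 0.131, 0.056), k4=(-0.190, 0.132, 0.057); state += dt/6·(k1+2k2+2k3+k4)
t=0.020: state=(0.921, 0.078, 0.001)
t=0.040: state=(0.917, 0.080, 0.002)
t=0.060: state=(0.913, 0.083, 0.003)
continuing one RK4 step at a time; state shown every 25 steps (Δt=0.5):
t=0.500: state=(0.794, 0.164, 0.043)
t=1.000: state=(0.590, 0.285, 0.125)
t=1.500: state=(0.378, 0.373, 0.249)
t=1.680: state=(0.315, 0.385, 0.299)
next step: t=1.700: state=(0.309, 0.386, 0.305) — S has crossed 0.31
linear interpolation between t=1.680 (0.31538) and t=1.700 (0.30899) → t≈1.697

t = 1.697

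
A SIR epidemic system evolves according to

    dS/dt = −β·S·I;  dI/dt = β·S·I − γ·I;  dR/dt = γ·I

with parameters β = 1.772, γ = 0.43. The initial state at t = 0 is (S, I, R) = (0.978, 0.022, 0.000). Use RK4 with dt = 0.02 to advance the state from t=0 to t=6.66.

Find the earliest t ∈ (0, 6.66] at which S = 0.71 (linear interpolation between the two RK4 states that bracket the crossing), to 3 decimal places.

t = 1.995

t=0.000: state=(0.978, 0.022, 0.000)
step 1 (dt=0.02): k1=(-0.038, 0.029, 0.009), k2=(-0.039, 0.029, 0.010), k3=(-0.039, 0.029, 0.010), k4=(-0.039, 0.029, 0.010); state += dt/6·(k1+2k2+2k3+k4)
t=0.020: state=(0.977, 0.023, 0.000)
t=0.040: state=(0.976, 0.023, 0.000)
t=0.060: state=(0.976, 0.024, 0.001)
continuing one RK4 step at a time; state shown every 25 steps (Δt=0.5):
t=0.500: state=(0.952, 0.042, 0.007)
t=1.000: state=(0.904, 0.077, 0.019)
t=1.500: state=(0.825, 0.134, 0.041)
t=1.980: state=(0.714, 0.210, 0.076)
next step: t=2.000: state=(0.709, 0.213, 0.078) — S has crossed 0.71
linear interpolation between t=1.980 (0.71401) and t=2.000 (0.70868) → t≈1.995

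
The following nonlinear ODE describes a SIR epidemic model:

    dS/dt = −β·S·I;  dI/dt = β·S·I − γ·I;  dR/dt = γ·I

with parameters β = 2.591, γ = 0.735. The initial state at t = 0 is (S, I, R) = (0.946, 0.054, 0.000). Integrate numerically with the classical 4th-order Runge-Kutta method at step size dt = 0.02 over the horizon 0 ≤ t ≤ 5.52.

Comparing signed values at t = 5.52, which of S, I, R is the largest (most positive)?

t=0.000: state=(0.946, 0.054, 0.000)
step 1 (dt=0.02): k1=(-0.132, 0.093, 0.040), k2=(-0.134, 0.094, 0.040), k3=(-0.134, 0.094, 0.040), k4=(-0.137, 0.096, 0.041); state += dt/6·(k1+2k2+2k3+k4)
t=0.020: state=(0.943, 0.056, 0.001)
t=0.040: state=(0.941, 0.058, 0.002)
t=0.060: state=(0.938, 0.060, 0.003)
continuing one RK4 step at a time; state shown every 10 steps (Δt=0.2):
t=0.200: state=(0.915, 0.076, 0.009)
t=0.400: state=(0.874, 0.104, 0.023)
t=0.600: state=(0.821, 0.139, 0.040)
t=0.800: state=(0.756, 0.181, 0.064)
t=1.000: state=(0.680, 0.226, 0.094)
t=1.200: state=(0.598, 0.272, 0.130)
t=1.400: state=(0.514, 0.313, 0.173)
t=1.600: state=(0.433, 0.345, 0.222)
t=1.800: state=(0.360, 0.366, 0.274)
t=2.000: state=(0.297, 0.374, 0.329)
t=2.200: state=(0.245, 0.372, 0.384)
t=2.400: state=(0.202, 0.360, 0.438)
t=2.600: state=(0.169, 0.342, 0.489)
t=2.800: state=(0.142, 0.320, 0.538)
t=3.000: state=(0.121, 0.296, 0.583)
t=3.200: state=(0.105, 0.271, 0.625)
t=3.400: state=(0.091, 0.246, 0.663)
t=3.600: state=(0.081, 0.222, 0.697)
t=3.800: state=(0.073, 0.199, 0.728)
t=4.000: state=(0.066, 0.178, 0.756)
t=4.200: state=(0.060, 0.159, 0.781)
t=4.400: state=(0.056, 0.141, 0.803)
t=4.600: state=(0.052, 0.126, 0.822)
t=4.800: state=(0.049, 0.111, 0.840)
t=5.000: state=(0.046, 0.098, 0.855)
t=5.200: state=(0.044, 0.087, 0.869)
t=5.400: state=(0.042, 0.077, 0.881)
t=5.520: state=(0.041, 0.071, 0.887)
compare at T: S=0.041, I=0.071, R=0.887

largest component: R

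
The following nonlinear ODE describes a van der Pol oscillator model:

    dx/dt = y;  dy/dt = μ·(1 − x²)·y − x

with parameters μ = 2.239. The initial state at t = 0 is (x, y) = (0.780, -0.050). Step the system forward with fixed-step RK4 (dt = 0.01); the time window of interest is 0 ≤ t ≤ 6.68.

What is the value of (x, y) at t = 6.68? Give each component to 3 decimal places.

t=0.000: state=(0.780, -0.050)
step 1 (dt=0.01): k1=(-0.050, -0.824), k2=(-0.054, -0.827), k3=(-0.054, -0.827), k4=(-0.058, -0.831); state += dt/6·(k1+2k2+2k3+k4)
t=0.010: state=(0.779, -0.058)
t=0.020: state=(0.779, -0.067)
t=0.030: state=(0.778, -0.075)
continuing one RK4 step at a time; state shown every 25 steps (Δt=0.25):
t=0.250: state=(0.740, -0.279)
t=0.500: state=(0.635, -0.576)
t=0.750: state=(0.440, -1.023)
t=1.000: state=(0.096, -1.799)
t=1.250: state=(-0.499, -2.996)
t=1.500: state=(-1.308, -3.004)
t=1.750: state=(-1.808, -0.983)
t=2.000: state=(-1.903, 0.009)
t=2.250: state=(-1.863, 0.254)
t=2.500: state=(-1.790, 0.325)
t=2.750: state=(-1.703, 0.365)
t=3.000: state=(-1.607, 0.405)
t=3.250: state=(-1.500, 0.454)
t=3.500: state=(-1.379, 0.522)
t=3.750: state=(-1.236, 0.623)
t=4.000: state=(-1.062, 0.785)
t=4.250: state=(-0.834, 1.073)
t=4.500: state=(-0.502, 1.647)
t=4.750: state=(0.042, 2.834)
t=5.000: state=(0.939, 4.110)
t=5.250: state=(1.778, 2.059)
t=5.500: state=(2.014, 0.201)
t=5.750: state=(2.000, -0.205)
t=6.000: state=(1.936, -0.287)
t=6.250: state=(1.860, -0.319)
t=6.500: state=(1.777, -0.345)
t=6.680: state=(1.713, -0.366)

(x, y) = (1.713, -0.366)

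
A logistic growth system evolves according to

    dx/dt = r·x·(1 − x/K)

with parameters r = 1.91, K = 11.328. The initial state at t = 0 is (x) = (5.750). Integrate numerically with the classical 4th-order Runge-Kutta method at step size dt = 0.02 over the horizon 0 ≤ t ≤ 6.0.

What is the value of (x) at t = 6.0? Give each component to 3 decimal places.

(x) = (11.328)

t=0.000: state=(5.750)
step 1 (dt=0.02): k1=(5.408), k2=(5.406), k3=(5.406), k4=(5.403); state += dt/6·(k1+2k2+2k3+k4)
t=0.020: state=(5.858)
t=0.040: state=(5.966)
t=0.060: state=(6.074)
continuing one RK4 step at a time; state shown every 10 steps (Δt=0.2):
t=0.200: state=(6.816)
t=0.400: state=(7.802)
t=0.600: state=(8.658)
t=0.800: state=(9.358)
t=1.000: state=(9.905)
t=1.200: state=(10.317)
t=1.400: state=(10.618)
t=1.600: state=(10.833)
t=1.800: state=(10.986)
t=2.000: state=(11.092)
t=2.200: state=(11.166)
t=2.400: state=(11.217)
t=2.600: state=(11.252)
t=2.800: state=(11.276)
t=3.000: state=(11.292)
t=3.200: state=(11.304)
t=3.400: state=(11.311)
t=3.600: state=(11.317)
t=3.800: state=(11.320)
t=4.000: state=(11.323)
t=4.200: state=(11.324)
t=4.400: state=(11.326)
t=4.600: state=(11.326)
t=4.800: state=(11.327)
t=5.000: state=(11.327)
t=5.200: state=(11.327)
t=5.400: state=(11.328)
t=5.600: state=(11.328)
t=5.800: state=(11.328)
t=6.000: state=(11.328)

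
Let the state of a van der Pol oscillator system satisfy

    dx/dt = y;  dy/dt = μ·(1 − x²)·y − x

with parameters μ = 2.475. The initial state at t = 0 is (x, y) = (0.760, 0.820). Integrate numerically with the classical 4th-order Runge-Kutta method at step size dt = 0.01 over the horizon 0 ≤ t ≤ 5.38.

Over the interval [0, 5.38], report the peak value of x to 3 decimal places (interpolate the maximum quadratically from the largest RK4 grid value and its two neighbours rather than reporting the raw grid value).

max x = 1.182

t=0.000: state=(0.760, 0.820)
step 1 (dt=0.01): k1=(0.820, 0.097), k2=(0.820, 0.081), k3=(0.820, 0.081), k4=(0.821, 0.064); state += dt/6·(k1+2k2+2k3+k4)
t=0.010: state=(0.768, 0.821)
t=0.020: state=(0.776, 0.821)
t=0.030: state=(0.785, 0.821)
continuing one RK4 step at a time; state shown every 20 steps (Δt=0.2):
t=0.200: state=(0.921, 0.768)
t=0.400: state=(1.058, 0.576)
t=0.600: state=(1.146, 0.307)
t=0.800: state=(1.181, 0.043)
t=1.000: state=(1.167, -0.179)
t=1.200: state=(1.112, -0.367)
t=1.400: state=(1.020, -0.549)
t=1.600: state=(0.890, -0.769)
t=1.800: state=(0.706, -1.094)
t=2.000: state=(0.437, -1.655)
t=2.200: state=(0.012, -2.684)
t=2.400: state=(-0.666, -4.060)
t=2.600: state=(-1.475, -3.441)
t=2.800: state=(-1.913, -1.051)
t=3.000: state=(-2.001, -0.043)
t=3.200: state=(-1.979, 0.199)
t=3.400: state=(-1.932, 0.261)
t=3.600: state=(-1.877, 0.285)
t=3.800: state=(-1.818, 0.303)
t=4.000: state=(-1.756, 0.322)
t=4.200: state=(-1.689, 0.343)
t=4.400: state=(-1.618, 0.368)
t=4.600: state=(-1.542, 0.400)
t=4.800: state=(-1.458, 0.441)
t=5.000: state=(-1.365, 0.494)
t=5.200: state=(-1.259, 0.568)
t=5.380: state=(-1.149, 0.662)
largest grid value and its neighbours: x(0.830)=1.18175, x(0.840)=1.18177, x(0.850)=1.18166
parabola through these three points peaks at t≈0.836 with x≈1.18178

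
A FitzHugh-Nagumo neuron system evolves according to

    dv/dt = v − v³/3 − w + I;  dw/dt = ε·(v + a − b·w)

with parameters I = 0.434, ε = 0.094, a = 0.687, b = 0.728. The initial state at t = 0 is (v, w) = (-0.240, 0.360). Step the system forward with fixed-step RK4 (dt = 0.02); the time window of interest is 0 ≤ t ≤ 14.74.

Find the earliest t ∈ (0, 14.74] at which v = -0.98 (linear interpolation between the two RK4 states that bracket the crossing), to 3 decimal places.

t=0.000: state=(-0.240, 0.360)
step 1 (dt=0.02): k1=(-0.161, 0.017), k2=(-0.163, 0.017), k3=(-0.163, 0.017), k4=(-0.165, 0.017); state += dt/6·(k1+2k2+2k3+k4)
t=0.020: state=(-0.243, 0.360)
t=0.040: state=(-0.247, 0.361)
t=0.060: state=(-0.250, 0.361)
continuing one RK4 step at a time; state shown every 25 steps (Δt=0.5):
t=0.500: state=(-0.345, 0.366)
t=1.000: state=(-0.509, 0.366)
t=1.500: state=(-0.742, 0.357)
t=1.920: state=(-0.977, 0.340)
next step: t=1.940: state=(-0.988, 0.339) — v has crossed -0.98
linear interpolation between t=1.920 (-0.97661) and t=1.940 (-0.98805) → t≈1.926

t = 1.926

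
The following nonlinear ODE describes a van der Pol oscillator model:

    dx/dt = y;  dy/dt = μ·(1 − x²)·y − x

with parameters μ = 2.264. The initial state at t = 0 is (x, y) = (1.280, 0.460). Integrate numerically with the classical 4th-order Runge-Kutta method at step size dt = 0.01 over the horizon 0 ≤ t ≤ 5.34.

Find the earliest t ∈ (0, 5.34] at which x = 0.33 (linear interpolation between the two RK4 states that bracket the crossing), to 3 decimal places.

t=0.000: state=(1.280, 0.460)
step 1 (dt=0.01): k1=(0.460, -1.945), k2=(0.450, -1.939), k3=(0.450, -1.939), k4=(0.441, -1.933); state += dt/6·(k1+2k2+2k3+k4)
t=0.010: state=(1.285, 0.441)
t=0.020: state=(1.289, 0.421)
t=0.030: state=(1.293, 0.402)
continuing one RK4 step at a time; state shown every 20 steps (Δt=0.2):
t=0.200: state=(1.335, 0.108)
t=0.400: state=(1.330, -0.149)
t=0.600: state=(1.281, -0.333)
t=0.800: state=(1.199, -0.482)
t=1.000: state=(1.088, -0.633)
t=1.200: state=(0.943, -0.826)
t=1.400: state=(0.751, -1.118)
t=1.600: state=(0.482, -1.617)
t=1.680: state=(0.341, -1.914)
next step: t=1.690: state=(0.322, -1.956) — x has crossed 0.33
linear interpolation between t=1.680 (0.34130) and t=1.690 (0.32195) → t≈1.686

t = 1.686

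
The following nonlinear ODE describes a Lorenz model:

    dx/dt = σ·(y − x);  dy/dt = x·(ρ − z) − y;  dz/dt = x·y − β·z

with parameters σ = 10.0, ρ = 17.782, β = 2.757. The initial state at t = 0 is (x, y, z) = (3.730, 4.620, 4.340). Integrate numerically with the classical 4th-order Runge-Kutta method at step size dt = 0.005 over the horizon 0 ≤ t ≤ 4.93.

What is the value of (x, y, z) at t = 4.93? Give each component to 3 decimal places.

(x, y, z) = (2.931, 0.669, 17.245)

t=0.000: state=(3.730, 4.620, 4.340)
step 1 (dt=0.005): k1=(8.900, 45.519, 5.267), k2=(9.815, 45.655, 5.761), k3=(9.796, 45.680, 5.769), k4=(10.694, 45.840, 6.277); state += dt/6·(k1+2k2+2k3+k4)
t=0.005: state=(3.779, 4.848, 4.369)
t=0.010: state=(3.837, 5.079, 4.403)
t=0.015: state=(3.903, 5.311, 4.442)
continuing one RK4 step at a time; state shown every 40 steps (Δt=0.2):
t=0.200: state=(10.553, 14.929, 14.407)
t=0.400: state=(7.562, 1.675, 24.157)
t=0.600: state=(0.910, -0.094, 14.004)
t=0.800: state=(0.373, 0.479, 8.081)
t=1.000: state=(1.073, 1.770, 4.773)
t=1.200: state=(4.257, 7.235, 4.521)
t=1.400: state=(12.453, 14.592, 20.775)
t=1.600: state=(4.674, -0.227, 21.308)
t=1.800: state=(0.277, -0.260, 12.161)
t=2.000: state=(-0.138, -0.242, 7.006)
t=2.200: state=(-0.521, -0.879, 4.064)
t=2.400: state=(-2.216, -3.878, 2.813)
t=2.600: state=(-9.185, -14.492, 10.056)
t=2.800: state=(-9.524, -2.923, 26.442)
t=3.000: state=(-0.595, 1.019, 15.278)
t=3.200: state=(0.847, 1.316, 8.863)
t=3.400: state=(2.625, 4.240, 5.816)
t=3.600: state=(8.739, 13.071, 11.354)
t=3.800: state=(9.567, 4.603, 25.083)
t=4.000: state=(1.926, 0.410, 15.557)
t=4.200: state=(1.246, 1.631, 9.150)
t=4.400: state=(3.349, 5.328, 6.442)
t=4.600: state=(9.966, 13.726, 14.627)
t=4.800: state=(7.910, 2.946, 23.605)
t=4.930: state=(2.931, 0.669, 17.245)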